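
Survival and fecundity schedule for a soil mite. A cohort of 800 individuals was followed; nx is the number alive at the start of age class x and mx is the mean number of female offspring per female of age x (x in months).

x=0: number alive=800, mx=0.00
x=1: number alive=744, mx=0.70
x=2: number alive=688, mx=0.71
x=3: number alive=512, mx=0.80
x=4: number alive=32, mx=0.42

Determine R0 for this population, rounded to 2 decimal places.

1.79

lx = nx/n0 = nx/800: 1, 0.93, 0.86, 0.64, 0.04
lx·mx by age: 0, 0.651, 0.6106, 0.512, 0.0168
R0 = Σ lx·mx = 1.7904 → 1.79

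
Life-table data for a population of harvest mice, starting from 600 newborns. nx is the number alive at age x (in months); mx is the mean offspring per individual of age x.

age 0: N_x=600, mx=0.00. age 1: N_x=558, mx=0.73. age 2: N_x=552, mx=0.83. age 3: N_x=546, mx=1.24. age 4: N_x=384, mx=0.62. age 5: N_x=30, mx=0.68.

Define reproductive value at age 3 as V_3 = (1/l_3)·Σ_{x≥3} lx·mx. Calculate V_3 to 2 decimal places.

lx = nx/n0 = nx/600: 1, 0.93, 0.92, 0.91, 0.64, 0.05
lx·mx for x ≥ 3: 1.1284, 0.3968, 0.034 → sum = 1.5592
V_3 = 1.5592 / l_3 = 1.5592 / 0.91 = 1.713407… → 1.71

1.71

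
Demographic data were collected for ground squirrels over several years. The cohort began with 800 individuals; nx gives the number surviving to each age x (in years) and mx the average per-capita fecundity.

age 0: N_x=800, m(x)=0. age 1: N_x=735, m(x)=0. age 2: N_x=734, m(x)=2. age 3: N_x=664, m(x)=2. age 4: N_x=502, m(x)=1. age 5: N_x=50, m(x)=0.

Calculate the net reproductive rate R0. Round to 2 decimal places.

4.12

lx = nx/n0 = nx/800: 1, 0.91875, 0.9175, 0.83, 0.6275, 0.0625
lx·mx by age: 0, 0, 1.835, 1.66, 0.6275, 0
R0 = Σ lx·mx = 4.1225 → 4.12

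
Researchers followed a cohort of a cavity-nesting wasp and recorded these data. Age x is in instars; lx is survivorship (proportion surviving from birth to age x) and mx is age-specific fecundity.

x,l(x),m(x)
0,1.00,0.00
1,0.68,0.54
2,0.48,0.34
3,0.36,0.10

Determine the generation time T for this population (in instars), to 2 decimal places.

1.42

lx·mx: 0, 0.3672, 0.1632, 0.036 → R0 = 0.5664
x·lx·mx: 0, 0.3672, 0.3264, 0.108 → Σ = 0.8016
T = 0.8016 / 0.5664 = 1.415254… → 1.42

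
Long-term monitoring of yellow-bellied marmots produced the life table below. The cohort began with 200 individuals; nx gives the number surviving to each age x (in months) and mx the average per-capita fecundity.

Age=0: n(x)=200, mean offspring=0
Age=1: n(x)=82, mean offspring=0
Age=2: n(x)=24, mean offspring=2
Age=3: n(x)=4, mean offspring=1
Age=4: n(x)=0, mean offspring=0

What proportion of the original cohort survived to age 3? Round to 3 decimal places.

0.020

l_3 = n_3/n_0 = 4/200 = 0.02 → 0.020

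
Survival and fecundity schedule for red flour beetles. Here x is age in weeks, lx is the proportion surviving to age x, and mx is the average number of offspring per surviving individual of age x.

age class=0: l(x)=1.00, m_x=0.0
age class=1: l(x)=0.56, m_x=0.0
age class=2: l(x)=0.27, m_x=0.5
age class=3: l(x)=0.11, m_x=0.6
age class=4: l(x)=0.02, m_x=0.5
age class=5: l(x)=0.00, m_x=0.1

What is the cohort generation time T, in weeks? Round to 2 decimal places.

2.41

lx·mx: 0, 0, 0.135, 0.066, 0.01, 0 → R0 = 0.211
x·lx·mx: 0, 0, 0.27, 0.198, 0.04, 0 → Σ = 0.508
T = 0.508 / 0.211 = 2.407583… → 2.41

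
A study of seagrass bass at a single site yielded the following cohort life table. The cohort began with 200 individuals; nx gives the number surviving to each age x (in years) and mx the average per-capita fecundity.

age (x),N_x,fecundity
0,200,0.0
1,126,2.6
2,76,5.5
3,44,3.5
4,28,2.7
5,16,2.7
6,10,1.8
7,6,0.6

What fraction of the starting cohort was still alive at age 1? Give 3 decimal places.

0.630

l_1 = n_1/n_0 = 126/200 = 0.63 → 0.630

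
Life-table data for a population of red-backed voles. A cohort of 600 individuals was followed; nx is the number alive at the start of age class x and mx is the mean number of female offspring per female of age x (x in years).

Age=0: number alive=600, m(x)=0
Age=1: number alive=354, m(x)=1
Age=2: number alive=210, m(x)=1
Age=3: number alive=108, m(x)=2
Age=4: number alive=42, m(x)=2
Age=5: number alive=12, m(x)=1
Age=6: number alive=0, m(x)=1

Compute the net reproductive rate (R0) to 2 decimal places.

lx = nx/n0 = nx/600: 1, 0.59, 0.35, 0.18, 0.07, 0.02, 0
lx·mx by age: 0, 0.59, 0.35, 0.36, 0.14, 0.02, 0
R0 = Σ lx·mx = 1.46 → 1.46

1.46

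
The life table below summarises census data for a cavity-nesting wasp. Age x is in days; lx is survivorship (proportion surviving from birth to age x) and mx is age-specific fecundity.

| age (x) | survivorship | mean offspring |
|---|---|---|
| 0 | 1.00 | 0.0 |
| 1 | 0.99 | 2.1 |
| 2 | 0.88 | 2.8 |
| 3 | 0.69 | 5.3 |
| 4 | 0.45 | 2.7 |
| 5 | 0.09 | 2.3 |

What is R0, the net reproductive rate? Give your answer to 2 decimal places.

lx·mx by age: 0, 2.079, 2.464, 3.657, 1.215, 0.207
R0 = Σ lx·mx = 9.622 → 9.62

9.62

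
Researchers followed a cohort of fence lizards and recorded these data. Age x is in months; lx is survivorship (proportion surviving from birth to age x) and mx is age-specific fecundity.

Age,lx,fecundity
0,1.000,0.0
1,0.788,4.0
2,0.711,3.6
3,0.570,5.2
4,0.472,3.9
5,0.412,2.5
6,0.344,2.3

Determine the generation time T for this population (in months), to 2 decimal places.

2.79

lx·mx: 0, 3.152, 2.5596, 2.964, 1.8408, 1.03, 0.7912 → R0 = 12.3376
x·lx·mx: 0, 3.152, 5.1192, 8.892, 7.3632, 5.15, 4.7472 → Σ = 34.4236
T = 34.4236 / 12.3376 = 2.790137… → 2.79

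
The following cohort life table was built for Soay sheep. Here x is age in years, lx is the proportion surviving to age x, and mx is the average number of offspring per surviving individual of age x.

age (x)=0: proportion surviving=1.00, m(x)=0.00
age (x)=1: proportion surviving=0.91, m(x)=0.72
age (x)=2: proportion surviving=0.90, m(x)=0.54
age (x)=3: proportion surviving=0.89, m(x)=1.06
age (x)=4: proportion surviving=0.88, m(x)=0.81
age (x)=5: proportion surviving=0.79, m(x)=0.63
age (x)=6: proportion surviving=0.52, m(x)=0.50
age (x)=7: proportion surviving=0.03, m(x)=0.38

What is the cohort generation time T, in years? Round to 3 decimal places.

3.207

lx·mx: 0, 0.6552, 0.486, 0.9434, 0.7128, 0.4977, 0.26, 0.0114 → R0 = 3.5665
x·lx·mx: 0, 0.6552, 0.972, 2.8302, 2.8512, 2.4885, 1.56, 0.0798 → Σ = 11.4369
T = 11.4369 / 3.5665 = 3.206757… → 3.207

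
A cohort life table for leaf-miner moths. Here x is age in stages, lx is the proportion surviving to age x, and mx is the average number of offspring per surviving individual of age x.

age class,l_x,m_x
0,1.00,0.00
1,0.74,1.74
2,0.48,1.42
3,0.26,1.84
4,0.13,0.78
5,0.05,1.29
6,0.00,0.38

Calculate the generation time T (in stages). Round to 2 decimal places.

1.84

lx·mx: 0, 1.2876, 0.6816, 0.4784, 0.1014, 0.0645, 0 → R0 = 2.6135
x·lx·mx: 0, 1.2876, 1.3632, 1.4352, 0.4056, 0.3225, 0 → Σ = 4.8141
T = 4.8141 / 2.6135 = 1.842013… → 1.84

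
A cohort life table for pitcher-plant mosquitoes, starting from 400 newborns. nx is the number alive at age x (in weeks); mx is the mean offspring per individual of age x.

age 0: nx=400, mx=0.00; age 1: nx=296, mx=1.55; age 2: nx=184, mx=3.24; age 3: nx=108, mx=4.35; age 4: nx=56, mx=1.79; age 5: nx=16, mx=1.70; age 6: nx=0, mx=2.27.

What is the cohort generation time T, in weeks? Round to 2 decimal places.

lx = nx/n0 = nx/400: 1, 0.74, 0.46, 0.27, 0.14, 0.04, 0
lx·mx: 0, 1.147, 1.4904, 1.1745, 0.2506, 0.068, 0 → R0 = 4.1305
x·lx·mx: 0, 1.147, 2.9808, 3.5235, 1.0024, 0.34, 0 → Σ = 8.9937
T = 8.9937 / 4.1305 = 2.177388… → 2.18

2.18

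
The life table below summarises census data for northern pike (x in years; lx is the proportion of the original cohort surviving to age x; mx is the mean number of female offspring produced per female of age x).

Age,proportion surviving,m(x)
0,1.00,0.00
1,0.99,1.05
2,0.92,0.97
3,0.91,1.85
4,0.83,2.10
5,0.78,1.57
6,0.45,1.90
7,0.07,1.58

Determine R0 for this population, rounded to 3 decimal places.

lx·mx by age: 0, 1.0395, 0.8924, 1.6835, 1.743, 1.2246, 0.855, 0.1106
R0 = Σ lx·mx = 7.5486 → 7.549

7.549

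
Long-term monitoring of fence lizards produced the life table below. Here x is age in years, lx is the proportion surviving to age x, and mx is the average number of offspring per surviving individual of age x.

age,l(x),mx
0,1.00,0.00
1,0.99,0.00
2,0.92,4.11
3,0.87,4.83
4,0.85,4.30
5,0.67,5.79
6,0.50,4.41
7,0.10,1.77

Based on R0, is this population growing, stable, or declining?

growing

R0 = Σ lx·mx = 0 + 0 + 3.7812 + 4.2021 + 3.655 + 3.8793 + 2.205 + 0.177 = 17.8996
R0 > 1, so the population is growing.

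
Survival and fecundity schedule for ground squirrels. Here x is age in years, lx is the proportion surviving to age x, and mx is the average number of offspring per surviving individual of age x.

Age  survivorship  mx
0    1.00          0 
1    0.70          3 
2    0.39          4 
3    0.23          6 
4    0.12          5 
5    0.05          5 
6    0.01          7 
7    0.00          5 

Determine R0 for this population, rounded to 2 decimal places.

5.96

lx·mx by age: 0, 2.1, 1.56, 1.38, 0.6, 0.25, 0.07, 0
R0 = Σ lx·mx = 5.96 → 5.96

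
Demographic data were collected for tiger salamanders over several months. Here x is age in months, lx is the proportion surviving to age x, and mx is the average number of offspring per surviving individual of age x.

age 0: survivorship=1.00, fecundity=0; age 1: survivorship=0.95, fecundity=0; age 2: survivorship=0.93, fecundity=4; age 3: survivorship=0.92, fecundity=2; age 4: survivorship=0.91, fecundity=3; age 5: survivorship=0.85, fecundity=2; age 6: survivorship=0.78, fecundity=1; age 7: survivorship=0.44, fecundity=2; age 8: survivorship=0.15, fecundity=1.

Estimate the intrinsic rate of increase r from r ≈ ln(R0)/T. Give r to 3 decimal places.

R0 = Σ lx·mx = 0 + 0 + 3.72 + 1.84 + 2.73 + 1.7 + 0.78 + 0.88 + 0.15 = 11.8
Σ x·lx·mx = 44.42; T = 44.42/11.8 = 3.76441…
r ≈ ln(R0)/T = ln(11.8)/3.76441… = 0.65564… → 0.656

0.656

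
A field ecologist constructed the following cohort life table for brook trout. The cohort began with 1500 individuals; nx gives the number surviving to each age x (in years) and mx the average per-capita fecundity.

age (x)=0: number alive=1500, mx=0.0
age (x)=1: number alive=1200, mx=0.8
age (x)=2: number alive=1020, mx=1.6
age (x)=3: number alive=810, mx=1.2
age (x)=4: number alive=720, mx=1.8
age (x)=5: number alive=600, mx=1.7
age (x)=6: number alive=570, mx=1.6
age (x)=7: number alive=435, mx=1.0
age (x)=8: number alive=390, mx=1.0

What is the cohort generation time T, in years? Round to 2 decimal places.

3.82

lx = nx/n0 = nx/1500: 1, 0.8, 0.68, 0.54, 0.48, 0.4, 0.38, 0.29, 0.26
lx·mx: 0, 0.64, 1.088, 0.648, 0.864, 0.68, 0.608, 0.29, 0.26 → R0 = 5.078
x·lx·mx: 0, 0.64, 2.176, 1.944, 3.456, 3.4, 3.648, 2.03, 2.08 → Σ = 19.374
T = 19.374 / 5.078 = 3.815282… → 3.82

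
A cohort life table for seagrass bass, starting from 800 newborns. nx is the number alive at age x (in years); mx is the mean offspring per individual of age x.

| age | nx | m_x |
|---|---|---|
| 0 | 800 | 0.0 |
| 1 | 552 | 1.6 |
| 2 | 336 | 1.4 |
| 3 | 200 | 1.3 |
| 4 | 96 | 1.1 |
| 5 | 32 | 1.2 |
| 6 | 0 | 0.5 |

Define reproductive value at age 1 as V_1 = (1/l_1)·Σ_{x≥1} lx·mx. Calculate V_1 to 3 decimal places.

lx = nx/n0 = nx/800: 1, 0.69, 0.42, 0.25, 0.12, 0.04, 0
lx·mx for x ≥ 1: 1.104, 0.588, 0.325, 0.132, 0.048, 0 → sum = 2.197
V_1 = 2.197 / l_1 = 2.197 / 0.69 = 3.184058… → 3.184

3.184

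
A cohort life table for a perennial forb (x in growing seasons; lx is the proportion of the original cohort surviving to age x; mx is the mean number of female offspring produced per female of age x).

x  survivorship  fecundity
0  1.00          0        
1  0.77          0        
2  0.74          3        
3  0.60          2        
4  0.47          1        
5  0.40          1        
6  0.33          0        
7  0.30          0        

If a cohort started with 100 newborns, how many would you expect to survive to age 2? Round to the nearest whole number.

Expected survivors = N0 · l_2 = 100 × 0.74 = 74 → 74

74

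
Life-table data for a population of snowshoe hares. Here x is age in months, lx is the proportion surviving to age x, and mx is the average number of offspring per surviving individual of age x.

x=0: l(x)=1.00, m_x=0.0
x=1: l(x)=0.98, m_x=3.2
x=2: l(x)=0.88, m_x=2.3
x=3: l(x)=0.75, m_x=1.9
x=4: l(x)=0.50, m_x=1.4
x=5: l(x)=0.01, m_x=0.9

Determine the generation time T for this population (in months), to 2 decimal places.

1.96

lx·mx: 0, 3.136, 2.024, 1.425, 0.7, 0.009 → R0 = 7.294
x·lx·mx: 0, 3.136, 4.048, 4.275, 2.8, 0.045 → Σ = 14.304
T = 14.304 / 7.294 = 1.961064… → 1.96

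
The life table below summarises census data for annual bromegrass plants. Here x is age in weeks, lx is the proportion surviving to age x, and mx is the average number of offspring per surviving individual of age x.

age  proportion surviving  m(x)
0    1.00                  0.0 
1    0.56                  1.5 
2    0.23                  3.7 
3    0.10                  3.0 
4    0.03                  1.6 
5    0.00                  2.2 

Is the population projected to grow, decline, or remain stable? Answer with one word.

growing

R0 = Σ lx·mx = 0 + 0.84 + 0.851 + 0.3 + 0.048 + 0 = 2.039
R0 > 1, so the population is growing.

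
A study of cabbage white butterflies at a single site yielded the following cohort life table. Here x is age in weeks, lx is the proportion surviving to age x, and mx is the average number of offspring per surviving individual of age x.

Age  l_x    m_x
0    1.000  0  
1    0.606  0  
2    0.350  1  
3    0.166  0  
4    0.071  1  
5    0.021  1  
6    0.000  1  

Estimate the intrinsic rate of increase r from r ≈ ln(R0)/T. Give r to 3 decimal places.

R0 = Σ lx·mx = 0 + 0 + 0.35 + 0 + 0.071 + 0.021 + 0 = 0.442
Σ x·lx·mx = 1.089; T = 1.089/0.442 = 2.4638…
r ≈ ln(R0)/T = ln(0.442)/2.4638… = -0.33138… → -0.331

-0.331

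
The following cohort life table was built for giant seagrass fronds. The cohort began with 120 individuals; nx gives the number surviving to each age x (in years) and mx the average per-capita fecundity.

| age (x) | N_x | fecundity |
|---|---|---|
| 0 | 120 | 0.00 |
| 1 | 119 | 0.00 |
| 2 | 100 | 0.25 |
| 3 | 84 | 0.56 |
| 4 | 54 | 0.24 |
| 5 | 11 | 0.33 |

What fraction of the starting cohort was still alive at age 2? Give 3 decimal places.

0.833

l_2 = n_2/n_0 = 100/120 = 0.833333… → 0.833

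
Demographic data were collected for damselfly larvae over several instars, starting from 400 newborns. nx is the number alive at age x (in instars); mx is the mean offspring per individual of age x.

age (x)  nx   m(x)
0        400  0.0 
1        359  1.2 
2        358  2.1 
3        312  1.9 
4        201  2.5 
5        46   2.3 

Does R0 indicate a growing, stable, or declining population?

lx = nx/n0 = nx/400: 1, 0.8975, 0.895, 0.78, 0.5025, 0.115
R0 = Σ lx·mx = 0 + 1.077 + 1.8795 + 1.482 + 1.25625 + 0.2645 = 5.95925
R0 > 1, so the population is growing.

growing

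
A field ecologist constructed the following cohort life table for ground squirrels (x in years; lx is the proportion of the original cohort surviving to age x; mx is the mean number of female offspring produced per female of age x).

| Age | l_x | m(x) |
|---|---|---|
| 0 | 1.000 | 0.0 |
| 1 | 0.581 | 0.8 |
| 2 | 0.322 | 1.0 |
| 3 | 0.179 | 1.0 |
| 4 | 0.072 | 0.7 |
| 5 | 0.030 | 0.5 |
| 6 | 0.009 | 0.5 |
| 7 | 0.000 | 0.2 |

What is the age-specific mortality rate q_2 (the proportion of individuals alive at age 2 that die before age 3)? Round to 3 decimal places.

0.444

q_2 = (l_2 − l_3) / l_2 = (0.322 − 0.179) / 0.322
     = 0.143 / 0.322 = 0.444099… → 0.444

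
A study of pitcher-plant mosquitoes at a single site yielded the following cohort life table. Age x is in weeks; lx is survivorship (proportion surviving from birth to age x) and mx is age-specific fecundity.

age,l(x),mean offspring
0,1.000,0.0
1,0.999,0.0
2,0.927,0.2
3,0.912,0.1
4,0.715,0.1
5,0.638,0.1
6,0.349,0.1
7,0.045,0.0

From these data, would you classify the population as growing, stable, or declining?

R0 = Σ lx·mx = 0 + 0 + 0.1854 + 0.0912 + 0.0715 + 0.0638 + 0.0349 + 0 = 0.4468
R0 < 1, so the population is declining.

declining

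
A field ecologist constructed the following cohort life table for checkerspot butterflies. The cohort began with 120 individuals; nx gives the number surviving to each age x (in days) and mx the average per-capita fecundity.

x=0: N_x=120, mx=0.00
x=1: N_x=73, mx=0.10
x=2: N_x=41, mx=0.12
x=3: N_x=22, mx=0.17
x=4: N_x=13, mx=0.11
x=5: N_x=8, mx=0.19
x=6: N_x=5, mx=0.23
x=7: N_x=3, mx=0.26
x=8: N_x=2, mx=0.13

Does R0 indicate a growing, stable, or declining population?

lx = nx/n0 = nx/120: 1, 0.60833…, 0.34167…, 0.18333…, 0.10833…, 0.06667…, 0.04167…, 0.025, 0.01667…
R0 = Σ lx·mx = 0 + 0.060833… + 0.041… + 0.031167… + 0.011917… + 0.012667… + 0.009583… + 0.0065 + 0.002167… = 0.175833…
R0 < 1, so the population is declining.

declining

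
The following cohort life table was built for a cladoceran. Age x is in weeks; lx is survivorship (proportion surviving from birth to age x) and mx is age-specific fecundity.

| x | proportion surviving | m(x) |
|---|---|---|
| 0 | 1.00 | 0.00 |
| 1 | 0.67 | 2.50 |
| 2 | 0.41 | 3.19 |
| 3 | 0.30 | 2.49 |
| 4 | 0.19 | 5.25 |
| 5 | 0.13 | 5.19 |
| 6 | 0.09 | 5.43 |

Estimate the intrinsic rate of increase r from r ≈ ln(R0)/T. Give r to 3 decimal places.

0.621

R0 = Σ lx·mx = 0 + 1.675 + 1.3079 + 0.747 + 0.9975 + 0.6747 + 0.4887 = 5.8908
Σ x·lx·mx = 16.8275; T = 16.8275/5.8908 = 2.85657…
r ≈ ln(R0)/T = ln(5.8908)/2.85657… = 0.62081… → 0.621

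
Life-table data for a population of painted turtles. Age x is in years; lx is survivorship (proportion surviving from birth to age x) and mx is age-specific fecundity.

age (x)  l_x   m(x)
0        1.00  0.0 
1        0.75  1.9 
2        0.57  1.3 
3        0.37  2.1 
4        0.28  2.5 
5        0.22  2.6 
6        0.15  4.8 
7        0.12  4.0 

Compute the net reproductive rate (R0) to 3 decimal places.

5.415

lx·mx by age: 0, 1.425, 0.741, 0.777, 0.7, 0.572, 0.72, 0.48
R0 = Σ lx·mx = 5.415 → 5.415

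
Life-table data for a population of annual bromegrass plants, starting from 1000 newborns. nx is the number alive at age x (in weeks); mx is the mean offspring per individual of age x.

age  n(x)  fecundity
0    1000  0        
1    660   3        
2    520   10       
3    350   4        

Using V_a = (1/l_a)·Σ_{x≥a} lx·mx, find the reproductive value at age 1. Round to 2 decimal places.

13.00

lx = nx/n0 = nx/1000: 1, 0.66, 0.52, 0.35
lx·mx for x ≥ 1: 1.98, 5.2, 1.4 → sum = 8.58
V_1 = 8.58 / l_1 = 8.58 / 0.66 = 13 → 13.00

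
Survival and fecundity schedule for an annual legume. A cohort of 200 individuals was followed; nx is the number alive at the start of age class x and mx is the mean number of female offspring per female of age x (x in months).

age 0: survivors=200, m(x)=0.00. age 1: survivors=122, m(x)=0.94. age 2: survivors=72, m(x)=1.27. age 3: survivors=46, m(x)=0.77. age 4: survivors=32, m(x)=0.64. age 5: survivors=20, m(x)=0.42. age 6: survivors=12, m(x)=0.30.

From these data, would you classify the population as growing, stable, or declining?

lx = nx/n0 = nx/200: 1, 0.61, 0.36, 0.23, 0.16, 0.1, 0.06
R0 = Σ lx·mx = 0 + 0.5734 + 0.4572 + 0.1771 + 0.1024 + 0.042 + 0.018 = 1.3701
R0 > 1, so the population is growing.

growing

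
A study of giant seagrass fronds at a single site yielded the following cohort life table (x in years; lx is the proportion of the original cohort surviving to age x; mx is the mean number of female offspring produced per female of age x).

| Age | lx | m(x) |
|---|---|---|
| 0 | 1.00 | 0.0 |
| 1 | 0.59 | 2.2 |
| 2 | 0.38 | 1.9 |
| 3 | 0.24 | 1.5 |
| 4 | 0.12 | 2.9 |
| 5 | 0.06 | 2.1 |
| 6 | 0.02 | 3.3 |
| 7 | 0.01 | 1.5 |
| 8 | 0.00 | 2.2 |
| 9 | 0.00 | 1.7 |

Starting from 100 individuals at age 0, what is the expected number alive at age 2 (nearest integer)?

38

Expected survivors = N0 · l_2 = 100 × 0.38 = 38 → 38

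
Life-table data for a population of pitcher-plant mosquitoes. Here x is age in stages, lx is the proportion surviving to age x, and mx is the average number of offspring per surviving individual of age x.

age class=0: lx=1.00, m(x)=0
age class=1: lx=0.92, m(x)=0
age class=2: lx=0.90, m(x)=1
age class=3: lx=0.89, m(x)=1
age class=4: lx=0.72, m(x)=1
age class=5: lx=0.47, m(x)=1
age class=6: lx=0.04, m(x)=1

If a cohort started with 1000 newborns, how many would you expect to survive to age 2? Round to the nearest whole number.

900

Expected survivors = N0 · l_2 = 1000 × 0.90 = 900 → 900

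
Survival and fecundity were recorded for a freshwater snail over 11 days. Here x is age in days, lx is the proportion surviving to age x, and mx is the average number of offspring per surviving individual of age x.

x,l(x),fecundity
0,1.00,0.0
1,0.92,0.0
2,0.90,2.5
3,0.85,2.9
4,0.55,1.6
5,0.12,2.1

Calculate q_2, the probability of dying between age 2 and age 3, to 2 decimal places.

q_2 = (l_2 − l_3) / l_2 = (0.9 − 0.85) / 0.9
     = 0.05 / 0.9 = 0.055556… → 0.06

0.06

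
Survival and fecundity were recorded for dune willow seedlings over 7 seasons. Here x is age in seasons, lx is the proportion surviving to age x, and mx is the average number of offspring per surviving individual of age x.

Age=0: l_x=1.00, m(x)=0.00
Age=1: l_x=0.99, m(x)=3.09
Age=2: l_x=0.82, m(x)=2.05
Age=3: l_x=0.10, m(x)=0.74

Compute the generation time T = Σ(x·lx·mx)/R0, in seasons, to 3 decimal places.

1.380

lx·mx: 0, 3.0591, 1.681, 0.074 → R0 = 4.8141
x·lx·mx: 0, 3.0591, 3.362, 0.222 → Σ = 6.6431
T = 6.6431 / 4.8141 = 1.379926… → 1.380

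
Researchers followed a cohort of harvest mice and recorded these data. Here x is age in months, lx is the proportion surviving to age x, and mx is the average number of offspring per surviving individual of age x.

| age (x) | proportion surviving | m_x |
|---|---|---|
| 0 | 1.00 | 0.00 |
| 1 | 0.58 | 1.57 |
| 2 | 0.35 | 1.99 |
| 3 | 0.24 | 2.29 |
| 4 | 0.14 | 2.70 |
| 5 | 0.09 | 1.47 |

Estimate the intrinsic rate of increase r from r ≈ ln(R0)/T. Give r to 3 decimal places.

R0 = Σ lx·mx = 0 + 0.9106 + 0.6965 + 0.5496 + 0.378 + 0.1323 = 2.667
Σ x·lx·mx = 6.1259; T = 6.1259/2.667 = 2.29693…
r ≈ ln(R0)/T = ln(2.667)/2.29693… = 0.42707… → 0.427

0.427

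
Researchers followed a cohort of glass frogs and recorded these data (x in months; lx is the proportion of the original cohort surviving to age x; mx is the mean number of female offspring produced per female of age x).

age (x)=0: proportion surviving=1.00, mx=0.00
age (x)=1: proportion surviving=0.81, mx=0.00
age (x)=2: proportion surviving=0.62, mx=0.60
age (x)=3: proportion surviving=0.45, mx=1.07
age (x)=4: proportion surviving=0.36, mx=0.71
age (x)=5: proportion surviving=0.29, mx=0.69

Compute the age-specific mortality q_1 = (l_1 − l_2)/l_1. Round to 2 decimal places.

q_1 = (l_1 − l_2) / l_1 = (0.81 − 0.62) / 0.81
     = 0.19 / 0.81 = 0.234568… → 0.23

0.23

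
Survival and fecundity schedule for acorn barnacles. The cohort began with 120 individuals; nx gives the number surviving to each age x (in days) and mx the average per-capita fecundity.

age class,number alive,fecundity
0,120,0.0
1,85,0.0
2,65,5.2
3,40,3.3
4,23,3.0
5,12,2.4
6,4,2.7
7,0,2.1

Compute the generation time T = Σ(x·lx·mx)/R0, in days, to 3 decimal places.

lx = nx/n0 = nx/120: 1, 0.70833…, 0.54167…, 0.33333…, 0.19167…, 0.1, 0.03333…, 0
lx·mx: 0, 0, 2.816667…, 1.1…, 0.575…, 0.24, 0.09…, 0 → R0 = 4.821667…
x·lx·mx: 0, 0, 5.633333…, 3.3…, 2.3…, 1.2, 0.54…, 0 → Σ = 12.973333…
T = 12.973333… / 4.821667… = 2.690633… → 2.691

2.691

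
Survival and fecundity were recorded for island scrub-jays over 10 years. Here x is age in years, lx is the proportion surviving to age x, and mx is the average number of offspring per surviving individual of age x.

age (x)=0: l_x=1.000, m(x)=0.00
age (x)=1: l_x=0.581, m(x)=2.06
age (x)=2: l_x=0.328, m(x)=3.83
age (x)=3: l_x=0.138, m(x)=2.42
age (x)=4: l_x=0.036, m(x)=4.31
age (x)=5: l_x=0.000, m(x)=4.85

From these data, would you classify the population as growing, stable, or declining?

growing

R0 = Σ lx·mx = 0 + 1.19686 + 1.25624 + 0.33396 + 0.15516 + 0 = 2.94222
R0 > 1, so the population is growing.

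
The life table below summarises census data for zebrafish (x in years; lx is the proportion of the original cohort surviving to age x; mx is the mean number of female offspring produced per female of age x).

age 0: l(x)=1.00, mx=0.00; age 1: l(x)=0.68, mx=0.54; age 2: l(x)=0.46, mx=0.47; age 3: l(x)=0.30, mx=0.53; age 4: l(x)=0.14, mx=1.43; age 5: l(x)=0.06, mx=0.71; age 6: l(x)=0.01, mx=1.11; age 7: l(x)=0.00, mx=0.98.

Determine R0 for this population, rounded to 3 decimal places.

lx·mx by age: 0, 0.3672, 0.2162, 0.159, 0.2002, 0.0426, 0.0111, 0
R0 = Σ lx·mx = 0.9963 → 0.996

0.996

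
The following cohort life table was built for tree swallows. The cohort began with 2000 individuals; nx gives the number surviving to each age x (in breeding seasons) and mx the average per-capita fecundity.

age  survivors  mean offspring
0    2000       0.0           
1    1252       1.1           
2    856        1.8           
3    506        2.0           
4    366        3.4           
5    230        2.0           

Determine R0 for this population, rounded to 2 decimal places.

2.82

lx = nx/n0 = nx/2000: 1, 0.626, 0.428, 0.253, 0.183, 0.115
lx·mx by age: 0, 0.6886, 0.7704, 0.506, 0.6222, 0.23
R0 = Σ lx·mx = 2.8172 → 2.82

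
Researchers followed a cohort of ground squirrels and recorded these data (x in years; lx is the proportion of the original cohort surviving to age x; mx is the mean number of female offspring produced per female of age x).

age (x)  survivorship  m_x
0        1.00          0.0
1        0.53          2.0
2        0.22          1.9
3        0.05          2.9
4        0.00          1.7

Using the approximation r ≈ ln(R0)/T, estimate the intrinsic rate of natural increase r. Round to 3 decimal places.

R0 = Σ lx·mx = 0 + 1.06 + 0.418 + 0.145 + 0 = 1.623
Σ x·lx·mx = 2.331; T = 2.331/1.623 = 1.43623…
r ≈ ln(R0)/T = ln(1.623)/1.43623… = 0.33719… → 0.337

0.337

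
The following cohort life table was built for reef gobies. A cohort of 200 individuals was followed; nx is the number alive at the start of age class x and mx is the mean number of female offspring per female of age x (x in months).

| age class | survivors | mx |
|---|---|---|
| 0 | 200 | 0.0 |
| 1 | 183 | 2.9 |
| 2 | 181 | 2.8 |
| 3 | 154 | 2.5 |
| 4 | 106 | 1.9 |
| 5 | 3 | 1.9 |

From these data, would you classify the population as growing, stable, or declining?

lx = nx/n0 = nx/200: 1, 0.915, 0.905, 0.77, 0.53, 0.015
R0 = Σ lx·mx = 0 + 2.6535 + 2.534 + 1.925 + 1.007 + 0.0285 = 8.148
R0 > 1, so the population is growing.

growing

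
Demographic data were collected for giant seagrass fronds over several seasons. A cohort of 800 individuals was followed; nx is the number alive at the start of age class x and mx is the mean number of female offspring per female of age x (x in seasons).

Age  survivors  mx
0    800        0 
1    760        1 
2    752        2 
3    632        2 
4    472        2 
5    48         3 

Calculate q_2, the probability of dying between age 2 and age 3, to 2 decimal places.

lx = nx/n0 = nx/800: 1, 0.95, 0.94, 0.79, 0.59, 0.06
q_2 = (l_2 − l_3) / l_2 = (0.94 − 0.79) / 0.94
     = 0.15 / 0.94 = 0.159574… → 0.16

0.16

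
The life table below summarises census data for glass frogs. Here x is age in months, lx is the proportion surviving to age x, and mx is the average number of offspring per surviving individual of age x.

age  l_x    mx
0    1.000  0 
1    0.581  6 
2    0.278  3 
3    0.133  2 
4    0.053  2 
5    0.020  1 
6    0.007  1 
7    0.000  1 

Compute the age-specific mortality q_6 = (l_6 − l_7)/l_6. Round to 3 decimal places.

q_6 = (l_6 − l_7) / l_6 = (0.007 − 0) / 0.007
     = 0.007 / 0.007 = 1 → 1.000

1.000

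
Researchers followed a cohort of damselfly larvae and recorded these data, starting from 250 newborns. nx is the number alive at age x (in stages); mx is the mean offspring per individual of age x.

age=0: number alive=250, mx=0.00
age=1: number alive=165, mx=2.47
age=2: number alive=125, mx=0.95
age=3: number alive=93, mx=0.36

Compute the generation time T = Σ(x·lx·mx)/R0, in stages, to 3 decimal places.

lx = nx/n0 = nx/250: 1, 0.66, 0.5, 0.372
lx·mx: 0, 1.6302, 0.475, 0.13392 → R0 = 2.23912
x·lx·mx: 0, 1.6302, 0.95, 0.40176 → Σ = 2.98196
T = 2.98196 / 2.23912 = 1.331755… → 1.332

1.332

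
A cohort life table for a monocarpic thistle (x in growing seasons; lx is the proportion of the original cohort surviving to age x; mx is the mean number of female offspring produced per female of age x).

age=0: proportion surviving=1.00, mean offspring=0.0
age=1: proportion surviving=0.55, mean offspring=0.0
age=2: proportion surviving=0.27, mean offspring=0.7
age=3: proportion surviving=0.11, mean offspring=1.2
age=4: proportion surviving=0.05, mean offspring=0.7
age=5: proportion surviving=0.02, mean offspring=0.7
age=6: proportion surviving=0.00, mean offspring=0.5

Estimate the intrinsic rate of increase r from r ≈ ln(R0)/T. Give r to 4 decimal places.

R0 = Σ lx·mx = 0 + 0 + 0.189 + 0.132 + 0.035 + 0.014 + 0 = 0.37
Σ x·lx·mx = 0.984; T = 0.984/0.37 = 2.65946…
r ≈ ln(R0)/T = ln(0.37)/2.65946… = -0.373855… → -0.3739

-0.3739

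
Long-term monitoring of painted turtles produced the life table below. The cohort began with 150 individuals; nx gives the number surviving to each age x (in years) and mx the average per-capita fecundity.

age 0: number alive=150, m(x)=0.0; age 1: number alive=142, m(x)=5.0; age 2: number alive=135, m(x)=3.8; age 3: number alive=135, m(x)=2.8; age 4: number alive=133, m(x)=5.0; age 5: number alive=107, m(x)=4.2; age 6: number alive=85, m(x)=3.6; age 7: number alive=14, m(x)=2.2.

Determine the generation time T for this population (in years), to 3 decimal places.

3.220

lx = nx/n0 = nx/150: 1, 0.94667…, 0.9, 0.9, 0.88667…, 0.71333…, 0.56667…, 0.09333…
lx·mx: 0, 4.733333…, 3.42, 2.52, 4.433333…, 2.996…, 2.04…, 0.205333… → R0 = 20.348…
x·lx·mx: 0, 4.733333…, 6.84, 7.56, 17.733333…, 14.98…, 12.24…, 1.437333… → Σ = 65.524…
T = 65.524… / 20.348… = 3.220169… → 3.220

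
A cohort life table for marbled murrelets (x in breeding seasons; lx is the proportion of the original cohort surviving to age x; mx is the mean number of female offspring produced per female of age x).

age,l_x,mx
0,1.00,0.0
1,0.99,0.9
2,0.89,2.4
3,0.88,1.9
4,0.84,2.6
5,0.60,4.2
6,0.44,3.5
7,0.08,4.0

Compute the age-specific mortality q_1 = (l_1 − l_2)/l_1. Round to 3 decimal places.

q_1 = (l_1 − l_2) / l_1 = (0.99 − 0.89) / 0.99
     = 0.1 / 0.99 = 0.10101… → 0.101

0.101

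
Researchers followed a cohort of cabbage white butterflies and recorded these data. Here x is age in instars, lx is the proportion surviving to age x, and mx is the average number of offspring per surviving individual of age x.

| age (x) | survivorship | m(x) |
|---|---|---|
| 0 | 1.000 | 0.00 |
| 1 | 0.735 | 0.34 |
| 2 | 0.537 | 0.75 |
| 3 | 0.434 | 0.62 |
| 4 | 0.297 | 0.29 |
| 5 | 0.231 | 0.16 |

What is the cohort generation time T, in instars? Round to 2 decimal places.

2.29

lx·mx: 0, 0.2499, 0.40275, 0.26908, 0.08613, 0.03696 → R0 = 1.04482
x·lx·mx: 0, 0.2499, 0.8055, 0.80724, 0.34452, 0.1848 → Σ = 2.39196
T = 2.39196 / 1.04482 = 2.289351… → 2.29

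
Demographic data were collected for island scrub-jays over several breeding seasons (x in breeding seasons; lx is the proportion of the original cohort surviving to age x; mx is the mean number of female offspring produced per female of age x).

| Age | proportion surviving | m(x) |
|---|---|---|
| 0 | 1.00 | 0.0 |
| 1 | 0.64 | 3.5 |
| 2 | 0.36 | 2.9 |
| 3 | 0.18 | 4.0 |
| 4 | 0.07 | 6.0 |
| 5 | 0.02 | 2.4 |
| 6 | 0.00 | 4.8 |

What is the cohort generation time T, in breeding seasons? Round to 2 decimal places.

lx·mx: 0, 2.24, 1.044, 0.72, 0.42, 0.048, 0 → R0 = 4.472
x·lx·mx: 0, 2.24, 2.088, 2.16, 1.68, 0.24, 0 → Σ = 8.408
T = 8.408 / 4.472 = 1.880143… → 1.88

1.88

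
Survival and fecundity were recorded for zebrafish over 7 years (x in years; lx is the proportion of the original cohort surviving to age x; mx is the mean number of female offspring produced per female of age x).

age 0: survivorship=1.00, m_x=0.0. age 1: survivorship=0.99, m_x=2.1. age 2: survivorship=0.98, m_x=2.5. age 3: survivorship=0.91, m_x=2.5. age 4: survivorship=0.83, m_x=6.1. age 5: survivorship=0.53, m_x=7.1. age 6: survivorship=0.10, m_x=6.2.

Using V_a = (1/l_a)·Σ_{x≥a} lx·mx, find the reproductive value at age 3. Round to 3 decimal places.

lx·mx for x ≥ 3: 2.275, 5.063, 3.763, 0.62 → sum = 11.721
V_3 = 11.721 / l_3 = 11.721 / 0.91 = 12.88022… → 12.880

12.880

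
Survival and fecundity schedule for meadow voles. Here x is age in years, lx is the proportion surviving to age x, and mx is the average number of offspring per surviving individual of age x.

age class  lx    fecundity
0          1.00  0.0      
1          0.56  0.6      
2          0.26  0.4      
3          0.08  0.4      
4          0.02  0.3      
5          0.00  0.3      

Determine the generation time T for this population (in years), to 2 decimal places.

lx·mx: 0, 0.336, 0.104, 0.032, 0.006, 0 → R0 = 0.478
x·lx·mx: 0, 0.336, 0.208, 0.096, 0.024, 0 → Σ = 0.664
T = 0.664 / 0.478 = 1.389121… → 1.39

1.39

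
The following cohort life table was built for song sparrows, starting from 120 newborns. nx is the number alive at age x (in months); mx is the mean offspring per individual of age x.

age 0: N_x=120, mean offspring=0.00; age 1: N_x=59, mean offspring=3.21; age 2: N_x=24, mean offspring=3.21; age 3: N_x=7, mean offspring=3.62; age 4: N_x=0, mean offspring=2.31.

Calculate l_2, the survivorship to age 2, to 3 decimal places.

0.200

l_2 = n_2/n_0 = 24/120 = 0.2 → 0.200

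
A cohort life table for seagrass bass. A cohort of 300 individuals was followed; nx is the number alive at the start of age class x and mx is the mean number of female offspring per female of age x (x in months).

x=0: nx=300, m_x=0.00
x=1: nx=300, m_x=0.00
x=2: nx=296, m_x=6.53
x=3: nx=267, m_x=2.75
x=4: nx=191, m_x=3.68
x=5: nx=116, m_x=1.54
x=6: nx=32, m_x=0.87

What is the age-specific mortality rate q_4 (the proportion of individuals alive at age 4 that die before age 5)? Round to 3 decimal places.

lx = nx/n0 = nx/300: 1, 1, 0.98667…, 0.89, 0.63667…, 0.38667…, 0.10667…
q_4 = (l_4 − l_5) / l_4 = (0.636667… − 0.386667…) / 0.636667…
     = 0.25… / 0.636667… = 0.39267… → 0.393

0.393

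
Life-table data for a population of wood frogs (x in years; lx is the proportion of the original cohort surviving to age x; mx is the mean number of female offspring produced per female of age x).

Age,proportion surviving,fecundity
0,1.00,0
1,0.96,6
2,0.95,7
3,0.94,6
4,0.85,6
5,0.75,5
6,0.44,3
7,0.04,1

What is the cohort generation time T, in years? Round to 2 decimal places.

lx·mx: 0, 5.76, 6.65, 5.64, 5.1, 3.75, 1.32, 0.04 → R0 = 28.26
x·lx·mx: 0, 5.76, 13.3, 16.92, 20.4, 18.75, 7.92, 0.28 → Σ = 83.33
T = 83.33 / 28.26 = 2.948691… → 2.95

2.95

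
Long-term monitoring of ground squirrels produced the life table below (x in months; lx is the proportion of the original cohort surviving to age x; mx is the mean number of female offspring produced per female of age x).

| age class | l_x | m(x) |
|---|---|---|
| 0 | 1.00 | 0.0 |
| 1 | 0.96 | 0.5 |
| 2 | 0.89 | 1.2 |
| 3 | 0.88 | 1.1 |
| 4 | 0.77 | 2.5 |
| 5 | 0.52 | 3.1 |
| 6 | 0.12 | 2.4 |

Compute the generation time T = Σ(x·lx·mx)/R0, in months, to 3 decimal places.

lx·mx: 0, 0.48, 1.068, 0.968, 1.925, 1.612, 0.288 → R0 = 6.341
x·lx·mx: 0, 0.48, 2.136, 2.904, 7.7, 8.06, 1.728 → Σ = 23.008
T = 23.008 / 6.341 = 3.62845… → 3.628

3.628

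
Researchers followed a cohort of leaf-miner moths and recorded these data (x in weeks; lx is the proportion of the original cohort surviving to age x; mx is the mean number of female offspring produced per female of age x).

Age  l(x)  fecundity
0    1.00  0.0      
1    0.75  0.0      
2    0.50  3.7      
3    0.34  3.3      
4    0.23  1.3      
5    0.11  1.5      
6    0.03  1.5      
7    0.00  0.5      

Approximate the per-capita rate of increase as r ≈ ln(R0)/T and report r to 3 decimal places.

R0 = Σ lx·mx = 0 + 0 + 1.85 + 1.122 + 0.299 + 0.165 + 0.045 + 0 = 3.481
Σ x·lx·mx = 9.357; T = 9.357/3.481 = 2.68802…
r ≈ ln(R0)/T = ln(3.481)/2.68802… = 0.46403… → 0.464

0.464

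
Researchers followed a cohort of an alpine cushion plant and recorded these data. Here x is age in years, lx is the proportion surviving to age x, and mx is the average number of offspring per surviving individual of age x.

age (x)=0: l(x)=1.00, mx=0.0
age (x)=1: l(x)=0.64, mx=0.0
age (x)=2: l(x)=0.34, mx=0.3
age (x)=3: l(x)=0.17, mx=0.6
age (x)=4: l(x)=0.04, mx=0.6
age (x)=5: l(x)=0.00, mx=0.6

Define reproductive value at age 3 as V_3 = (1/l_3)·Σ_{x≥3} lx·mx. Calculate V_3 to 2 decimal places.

0.74

lx·mx for x ≥ 3: 0.102, 0.024, 0 → sum = 0.126
V_3 = 0.126 / l_3 = 0.126 / 0.17 = 0.741176… → 0.74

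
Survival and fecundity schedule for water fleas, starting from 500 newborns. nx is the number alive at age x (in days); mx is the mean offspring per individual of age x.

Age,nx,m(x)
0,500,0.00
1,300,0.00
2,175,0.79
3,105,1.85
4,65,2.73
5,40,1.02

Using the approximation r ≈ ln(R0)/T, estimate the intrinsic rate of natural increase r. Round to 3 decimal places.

0.030

lx = nx/n0 = nx/500: 1, 0.6, 0.35, 0.21, 0.13, 0.08
R0 = Σ lx·mx = 0 + 0 + 0.2765 + 0.3885 + 0.3549 + 0.0816 = 1.1015
Σ x·lx·mx = 3.5461; T = 3.5461/1.1015 = 3.21934…
r ≈ ln(R0)/T = ln(1.1015)/3.21934… = 0.03003… → 0.030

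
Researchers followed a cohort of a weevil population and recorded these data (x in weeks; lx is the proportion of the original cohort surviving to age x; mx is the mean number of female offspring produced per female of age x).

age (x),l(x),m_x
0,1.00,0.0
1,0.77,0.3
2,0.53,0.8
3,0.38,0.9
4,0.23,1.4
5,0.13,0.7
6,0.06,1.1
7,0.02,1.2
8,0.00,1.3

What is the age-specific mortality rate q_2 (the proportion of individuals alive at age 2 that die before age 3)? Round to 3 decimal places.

0.283

q_2 = (l_2 − l_3) / l_2 = (0.53 − 0.38) / 0.53
     = 0.15 / 0.53 = 0.283019… → 0.283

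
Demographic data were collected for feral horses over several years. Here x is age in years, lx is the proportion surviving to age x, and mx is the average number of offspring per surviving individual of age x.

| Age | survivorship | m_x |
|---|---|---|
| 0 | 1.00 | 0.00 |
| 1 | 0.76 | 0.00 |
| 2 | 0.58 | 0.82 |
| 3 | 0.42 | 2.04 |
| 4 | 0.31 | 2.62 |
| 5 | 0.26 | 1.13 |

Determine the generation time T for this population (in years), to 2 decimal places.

lx·mx: 0, 0, 0.4756, 0.8568, 0.8122, 0.2938 → R0 = 2.4384
x·lx·mx: 0, 0, 0.9512, 2.5704, 3.2488, 1.469 → Σ = 8.2394
T = 8.2394 / 2.4384 = 3.379019… → 3.38

3.38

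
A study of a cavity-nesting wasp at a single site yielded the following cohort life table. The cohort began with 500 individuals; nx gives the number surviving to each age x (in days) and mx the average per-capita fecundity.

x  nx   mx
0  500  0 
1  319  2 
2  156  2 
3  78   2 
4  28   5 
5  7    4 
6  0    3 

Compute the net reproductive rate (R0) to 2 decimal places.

lx = nx/n0 = nx/500: 1, 0.638, 0.312, 0.156, 0.056, 0.014, 0
lx·mx by age: 0, 1.276, 0.624, 0.312, 0.28, 0.056, 0
R0 = Σ lx·mx = 2.548 → 2.55

2.55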